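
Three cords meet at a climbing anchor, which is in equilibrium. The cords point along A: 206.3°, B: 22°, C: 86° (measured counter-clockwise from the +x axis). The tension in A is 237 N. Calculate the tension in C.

Resolve: ΣF_x = 237 cos 206.3° + T_B cos 22° + T_C cos 86° = 0.
        ΣF_y = 237 sin 206.3° + T_B sin 22° + T_C sin 86° = 0.
The known terms sum to (-212.5, -105) N, so 0.9272 T_B + 0.0698 T_C = 212.5 and 0.3746 T_B + 0.9976 T_C = 105.
Solving simultaneously: T_B = 227.7 N, T_C = 19.77 N.

T_C ≈ 19.8 N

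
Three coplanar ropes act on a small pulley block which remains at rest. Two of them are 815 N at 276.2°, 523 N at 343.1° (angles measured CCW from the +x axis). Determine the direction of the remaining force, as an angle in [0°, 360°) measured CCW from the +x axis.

θ ≈ 121°

Sum the known components: ΣF_x = 588.4 N, ΣF_y = -962.3 N.
For equilibrium the remaining force must supply (−ΣF_x, −ΣF_y) = (-588.4, 962.3) N.
Magnitude = √((-588.4)² + (962.3)²) = 1128 N; direction = atan2(962.3, -588.4) = 121.4°.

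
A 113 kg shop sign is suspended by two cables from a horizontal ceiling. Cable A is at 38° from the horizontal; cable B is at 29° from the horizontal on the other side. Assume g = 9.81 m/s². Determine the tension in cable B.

Weight W = 113 × 9.81 = 1109 N acts straight down.
Horizontal: T_A cos 38° = T_B cos 29°  →  T_A = 1.11 T_B.
Vertical: T_A sin 38° + T_B sin 29° = 1109.
Substituting the horizontal relation into the vertical equation gives 1.168 T_B = 1109, so T_B = 949 N.

T_B ≈ 949 N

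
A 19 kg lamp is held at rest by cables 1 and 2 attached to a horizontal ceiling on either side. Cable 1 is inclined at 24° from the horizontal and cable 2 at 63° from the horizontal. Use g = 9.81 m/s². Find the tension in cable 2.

T_2 ≈ 171 N

Weight W = 19 × 9.81 = 186.4 N acts straight down.
Horizontal: T_1 cos 24° = T_2 cos 63°  →  T_1 = 0.497 T_2.
Vertical: T_1 sin 24° + T_2 sin 63° = 186.4.
Substituting the horizontal relation into the vertical equation gives 1.093 T_2 = 186.4, so T_2 = 170.5 N.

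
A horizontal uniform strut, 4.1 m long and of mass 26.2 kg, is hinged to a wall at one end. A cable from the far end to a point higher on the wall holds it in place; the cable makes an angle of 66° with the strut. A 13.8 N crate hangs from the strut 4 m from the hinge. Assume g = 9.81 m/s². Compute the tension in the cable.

Take torques about the hinge: T sin 66° · 4.1 = 26.2×9.81×2.05 + 13.8×4 = 582.1 N·m.
So T = 582.1 / (0.9135 × 4.1) = 155.41 N.

T ≈ 155 N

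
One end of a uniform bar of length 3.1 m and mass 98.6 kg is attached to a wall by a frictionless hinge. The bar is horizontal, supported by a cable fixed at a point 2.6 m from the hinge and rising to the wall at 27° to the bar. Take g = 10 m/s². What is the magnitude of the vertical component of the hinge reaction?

|H_y| ≈ 398 N

Take torques about the hinge: T sin 27° · 2.6 = 98.6×10×1.55 = 1528.3 N·m.
So T = 1528.3 / (0.4540 × 2.6) = 1294.8 N.
ΣF_y = 0: H_y = (98.6×10) − T sin 27° = 986 − 587.81 = 398.19 N.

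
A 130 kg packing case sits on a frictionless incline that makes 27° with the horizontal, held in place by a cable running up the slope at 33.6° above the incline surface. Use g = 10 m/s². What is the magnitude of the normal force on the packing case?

N ≈ 766 N

Take axes along and perpendicular to the incline. Weight components: W sin 27° = 590.2 N down-slope, W cos 27° = 1158 N into the surface.
Along incline: T cos 33.6° = W sin 27° → T = 708.6 N.
Perpendicular: N = W cos 27° − T sin 33.6° = 766.2 N.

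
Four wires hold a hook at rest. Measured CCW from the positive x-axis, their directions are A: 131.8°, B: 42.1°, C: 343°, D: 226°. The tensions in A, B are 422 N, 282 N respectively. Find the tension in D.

T_D ≈ 517 N

Resolve: ΣF_x = 422 cos 131.8° + 282 cos 42.1° + T_C cos 343° + T_D cos 226° = 0.
        ΣF_y = 422 sin 131.8° + 282 sin 42.1° + T_C sin 343° + T_D sin 226° = 0.
The known terms sum to (-72.04, 503.7) N, so 0.9563 T_C − 0.6947 T_D = 72.04 and -0.2924 T_C − 0.7193 T_D = -503.7.
Solving simultaneously: T_C = 450.8 N, T_D = 516.9 N.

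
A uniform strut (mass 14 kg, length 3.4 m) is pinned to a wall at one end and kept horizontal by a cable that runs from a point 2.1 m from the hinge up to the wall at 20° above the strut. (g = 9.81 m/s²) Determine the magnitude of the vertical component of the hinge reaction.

|H_y| ≈ 26.2 N

Take torques about the hinge: T sin 20° · 2.1 = 14×9.81×1.7 = 233.48 N·m.
So T = 233.48 / (0.3420 × 2.1) = 325.07 N.
ΣF_y = 0: H_y = (14×9.81) − T sin 20° = 137.34 − 111.18 = 26.16 N.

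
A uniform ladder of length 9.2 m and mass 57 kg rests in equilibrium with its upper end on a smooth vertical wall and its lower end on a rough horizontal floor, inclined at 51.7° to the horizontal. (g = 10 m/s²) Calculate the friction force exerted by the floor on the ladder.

Torques about the foot: N_wall · 9.2 sin 51.7° = 57×10×4.6 cos 51.7° → N_wall = 225.08 N.
ΣF_x = 0: f_floor = N_wall = 225.08 N.

f ≈ 225 N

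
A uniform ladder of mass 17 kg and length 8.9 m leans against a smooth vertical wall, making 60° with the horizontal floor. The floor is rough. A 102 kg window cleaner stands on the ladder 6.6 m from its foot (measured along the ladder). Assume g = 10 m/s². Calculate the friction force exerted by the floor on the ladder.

Torques about the foot: N_wall · 8.9 sin 60° = 17×10×4.45 cos 60° + 102×10×6.6 cos 60° → N_wall = 485.79 N.
ΣF_x = 0: f_floor = N_wall = 485.79 N.

f ≈ 486 N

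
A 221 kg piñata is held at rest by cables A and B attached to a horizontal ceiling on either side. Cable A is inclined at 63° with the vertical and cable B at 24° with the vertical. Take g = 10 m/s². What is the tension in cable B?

Angles from the horizontal: cable A is 90° − 63° = 27°, cable B is 90° − 24° = 66°.
Weight W = 221 × 10 = 2210 N acts straight down.
Horizontal: T_A cos 27° = T_B cos 66°  →  T_A = 0.4565 T_B.
Vertical: T_A sin 27° + T_B sin 66° = 2210.
Substituting the horizontal relation into the vertical equation gives 1.121 T_B = 2210, so T_B = 1972 N.

T_B ≈ 1970 N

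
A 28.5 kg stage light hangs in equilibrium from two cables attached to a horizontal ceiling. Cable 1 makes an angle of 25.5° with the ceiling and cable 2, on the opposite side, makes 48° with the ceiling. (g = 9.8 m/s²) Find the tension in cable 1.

Weight W = 28.5 × 9.8 = 279.3 N acts straight down.
Horizontal: T_1 cos 25.5° = T_2 cos 48°  →  T_2 = 1.349 T_1.
Vertical: T_1 sin 25.5° + T_2 sin 48° = 279.3.
Substituting the horizontal relation into the vertical equation gives 1.433 T_1 = 279.3, so T_1 = 194.9 N.

T_1 ≈ 195 N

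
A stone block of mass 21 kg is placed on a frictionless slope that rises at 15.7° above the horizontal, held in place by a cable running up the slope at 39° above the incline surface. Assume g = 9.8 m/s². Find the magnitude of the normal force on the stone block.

Take axes along and perpendicular to the incline. Weight components: W sin 15.7° = 55.69 N down-slope, W cos 15.7° = 198.1 N into the surface.
Along incline: T cos 39° = W sin 15.7° → T = 71.66 N.
Perpendicular: N = W cos 15.7° − T sin 39° = 153 N.

N ≈ 153 N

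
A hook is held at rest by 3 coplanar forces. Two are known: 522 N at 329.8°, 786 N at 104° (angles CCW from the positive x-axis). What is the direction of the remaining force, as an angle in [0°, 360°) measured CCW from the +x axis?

Sum the known components: ΣF_x = 261 N, ΣF_y = 500.1 N.
For equilibrium the remaining force must supply (−ΣF_x, −ΣF_y) = (-261, -500.1) N.
Magnitude = √((-261)² + (-500.1)²) = 564.1 N; direction = atan2(-500.1, -261) = 242.4°.

θ ≈ 242°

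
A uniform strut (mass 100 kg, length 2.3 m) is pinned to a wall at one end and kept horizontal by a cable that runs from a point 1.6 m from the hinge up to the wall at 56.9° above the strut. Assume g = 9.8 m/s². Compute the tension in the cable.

Take torques about the hinge: T sin 56.9° · 1.6 = 100×9.8×1.15 = 1127 N·m.
So T = 1127 / (0.8377 × 1.6) = 840.83 N.

T ≈ 841 N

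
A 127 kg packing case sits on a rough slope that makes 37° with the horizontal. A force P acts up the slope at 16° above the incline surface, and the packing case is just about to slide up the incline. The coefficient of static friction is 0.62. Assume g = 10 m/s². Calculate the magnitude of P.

On the verge of sliding up the incline, friction equals μN and acts down the slope.
Perpendicular: N + P sin 16° = W cos 37° = 1014 N.
Along incline: P cos 16° = W sin 37° + μN  with W sin 37° = 764.3 N.
Solving the pair for P and N: P = 1231 N, N = 675.1 N (and f = μN = 418.6 N).

P ≈ 1230 N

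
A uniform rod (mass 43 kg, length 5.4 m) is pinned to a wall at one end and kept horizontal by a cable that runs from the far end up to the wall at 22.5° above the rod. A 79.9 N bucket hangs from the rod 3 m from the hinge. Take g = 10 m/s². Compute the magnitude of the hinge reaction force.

|H| ≈ 674 N

Take torques about the hinge: T sin 22.5° · 5.4 = 43×10×2.7 + 79.9×3 = 1400.7 N·m.
So T = 1400.7 / (0.3827 × 5.4) = 677.82 N.
ΣF_x = 0: H_x = T cos 22.5° = 626.22 N.
ΣF_y = 0: H_y = (43×10 + 79.9) − T sin 22.5° = 509.9 − 259.39 = 250.51 N.
|H| = √(H_x² + H_y²) = √((626.22)² + (250.51)²) = 674.47 N.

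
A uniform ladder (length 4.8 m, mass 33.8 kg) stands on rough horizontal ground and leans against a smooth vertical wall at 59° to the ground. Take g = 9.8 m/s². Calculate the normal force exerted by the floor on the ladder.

ΣF_y = 0: N_floor = 33.8×9.8 = 331.24 N.

N_floor ≈ 331 N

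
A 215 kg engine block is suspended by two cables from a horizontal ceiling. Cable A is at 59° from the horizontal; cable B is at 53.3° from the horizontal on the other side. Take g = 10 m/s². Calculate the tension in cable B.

T_B ≈ 1200 N

Weight W = 215 × 10 = 2150 N acts straight down.
Horizontal: T_A cos 59° = T_B cos 53.3°  →  T_A = 1.16 T_B.
Vertical: T_A sin 59° + T_B sin 53.3° = 2150.
Substituting the horizontal relation into the vertical equation gives 1.796 T_B = 2150, so T_B = 1197 N.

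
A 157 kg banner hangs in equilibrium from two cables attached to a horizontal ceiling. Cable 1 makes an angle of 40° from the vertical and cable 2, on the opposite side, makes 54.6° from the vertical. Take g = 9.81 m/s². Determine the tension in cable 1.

T_1 ≈ 1260 N

Angles from the horizontal: cable 1 is 90° − 40° = 50°, cable 2 is 90° − 54.6° = 35.4°.
Weight W = 157 × 9.81 = 1540 N acts straight down.
Horizontal: T_1 cos 50° = T_2 cos 35.4°  →  T_2 = 0.7886 T_1.
Vertical: T_1 sin 50° + T_2 sin 35.4° = 1540.
Substituting the horizontal relation into the vertical equation gives 1.223 T_1 = 1540, so T_1 = 1259 N.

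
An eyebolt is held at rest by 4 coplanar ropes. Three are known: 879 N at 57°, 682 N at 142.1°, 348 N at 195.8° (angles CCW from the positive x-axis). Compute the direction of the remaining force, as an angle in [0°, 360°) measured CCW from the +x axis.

Sum the known components: ΣF_x = -394.3 N, ΣF_y = 1061 N.
For equilibrium the remaining force must supply (−ΣF_x, −ΣF_y) = (394.3, -1061) N.
Magnitude = √((394.3)² + (-1061)²) = 1132 N; direction = atan2(-1061, 394.3) = 290.4°.

θ ≈ 290°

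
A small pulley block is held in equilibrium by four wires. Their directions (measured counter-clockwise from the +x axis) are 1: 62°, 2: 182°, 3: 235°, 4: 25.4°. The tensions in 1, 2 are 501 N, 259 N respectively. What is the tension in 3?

T_3 ≈ 813 N

Resolve: ΣF_x = 501 cos 62° + 259 cos 182° + T_3 cos 235° + T_4 cos 25.4° = 0.
        ΣF_y = 501 sin 62° + 259 sin 182° + T_3 sin 235° + T_4 sin 25.4° = 0.
The known terms sum to (-23.64, 433.3) N, so -0.5736 T_3 + 0.9033 T_4 = 23.64 and -0.8192 T_3 + 0.4289 T_4 = -433.3.
Solving simultaneously: T_3 = 813 N, T_4 = 542.4 N.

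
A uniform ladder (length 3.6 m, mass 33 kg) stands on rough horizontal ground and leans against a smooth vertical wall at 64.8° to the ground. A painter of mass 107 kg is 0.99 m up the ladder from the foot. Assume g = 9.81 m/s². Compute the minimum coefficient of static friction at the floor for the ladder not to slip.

ΣF_y = 0: N_floor = 33×9.81 + 107×9.81 = 1373.4 N.
Torques about the foot: N_wall · 3.6 sin 64.8° = 33×9.81×1.8 cos 64.8° + 107×9.81×0.99 cos 64.8° → N_wall = 212 N.
ΣF_x = 0: f_floor = N_wall = 212 N.
μ_min = f_floor / N_floor = 212 / 1373.4 = 0.1544.

μ_min ≈ 0.154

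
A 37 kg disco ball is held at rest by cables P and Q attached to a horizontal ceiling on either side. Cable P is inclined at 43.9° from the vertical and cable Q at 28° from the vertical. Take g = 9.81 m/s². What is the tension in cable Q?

Angles from the horizontal: cable P is 90° − 43.9° = 46.1°, cable Q is 90° − 28° = 62°.
Weight W = 37 × 9.81 = 363 N acts straight down.
Horizontal: T_P cos 46.1° = T_Q cos 62°  →  T_P = 0.6771 T_Q.
Vertical: T_P sin 46.1° + T_Q sin 62° = 363.
Substituting the horizontal relation into the vertical equation gives 1.371 T_Q = 363, so T_Q = 264.8 N.

T_Q ≈ 265 N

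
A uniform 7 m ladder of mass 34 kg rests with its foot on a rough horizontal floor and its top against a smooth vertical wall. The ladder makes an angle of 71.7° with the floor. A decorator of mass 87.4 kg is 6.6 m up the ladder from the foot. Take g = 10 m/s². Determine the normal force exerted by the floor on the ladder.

ΣF_y = 0: N_floor = 34×10 + 87.4×10 = 1214 N.

N_floor ≈ 1210 N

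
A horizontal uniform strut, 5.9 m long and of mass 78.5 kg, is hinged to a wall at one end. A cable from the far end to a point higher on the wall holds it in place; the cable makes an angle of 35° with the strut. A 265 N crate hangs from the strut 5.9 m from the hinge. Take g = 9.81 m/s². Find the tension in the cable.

Take torques about the hinge: T sin 35° · 5.9 = 78.5×9.81×2.95 + 265×5.9 = 3835.3 N·m.
So T = 3835.3 / (0.5736 × 5.9) = 1133.3 N.

T ≈ 1130 N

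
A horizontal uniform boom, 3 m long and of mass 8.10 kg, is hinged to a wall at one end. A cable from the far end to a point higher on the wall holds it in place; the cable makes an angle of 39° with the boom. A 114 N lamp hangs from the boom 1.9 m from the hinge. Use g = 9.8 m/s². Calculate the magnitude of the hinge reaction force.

|H| ≈ 160 N

Take torques about the hinge: T sin 39° · 3 = 8.10×9.8×1.5 + 114×1.9 = 335.67 N·m.
So T = 335.67 / (0.6293 × 3) = 177.79 N.
ΣF_x = 0: H_x = T cos 39° = 138.17 N.
ΣF_y = 0: H_y = (8.10×9.8 + 114) − T sin 39° = 193.38 − 111.89 = 81.49 N.
|H| = √(H_x² + H_y²) = √((138.17)² + (81.49)²) = 160.41 N.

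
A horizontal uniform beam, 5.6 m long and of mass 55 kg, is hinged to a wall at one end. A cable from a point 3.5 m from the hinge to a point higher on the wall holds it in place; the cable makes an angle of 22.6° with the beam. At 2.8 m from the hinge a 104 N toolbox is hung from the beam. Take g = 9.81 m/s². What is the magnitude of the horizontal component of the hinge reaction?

H_x ≈ 1240 N

Take torques about the hinge: T sin 22.6° · 3.5 = 55×9.81×2.8 + 104×2.8 = 1801.9 N·m.
So T = 1801.9 / (0.3843 × 3.5) = 1339.7 N.
ΣF_x = 0: H_x = T cos 22.6° = 1236.8 N.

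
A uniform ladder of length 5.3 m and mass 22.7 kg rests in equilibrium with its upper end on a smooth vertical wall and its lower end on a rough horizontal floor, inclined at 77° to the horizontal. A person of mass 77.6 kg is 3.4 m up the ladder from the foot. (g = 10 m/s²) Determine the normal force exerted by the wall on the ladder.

Torques about the foot: N_wall · 5.3 sin 77° = 22.7×10×2.65 cos 77° + 77.6×10×3.4 cos 77° → N_wall = 141.13 N.

N_wall ≈ 141 N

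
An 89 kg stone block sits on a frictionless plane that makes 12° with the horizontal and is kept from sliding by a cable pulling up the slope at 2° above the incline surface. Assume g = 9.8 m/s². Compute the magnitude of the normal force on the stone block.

N ≈ 847 N

Take axes along and perpendicular to the incline. Weight components: W sin 12° = 181.3 N down-slope, W cos 12° = 853.1 N into the surface.
Along incline: T cos 2° = W sin 12° → T = 181.5 N.
Perpendicular: N = W cos 12° − T sin 2° = 846.8 N.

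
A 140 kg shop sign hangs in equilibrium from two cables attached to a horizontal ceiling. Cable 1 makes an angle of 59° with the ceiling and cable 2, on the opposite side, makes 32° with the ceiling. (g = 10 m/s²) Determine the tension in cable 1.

Weight W = 140 × 10 = 1400 N acts straight down.
Horizontal: T_1 cos 59° = T_2 cos 32°  →  T_2 = 0.6073 T_1.
Vertical: T_1 sin 59° + T_2 sin 32° = 1400.
Substituting the horizontal relation into the vertical equation gives 1.179 T_1 = 1400, so T_1 = 1187 N.

T_1 ≈ 1190 N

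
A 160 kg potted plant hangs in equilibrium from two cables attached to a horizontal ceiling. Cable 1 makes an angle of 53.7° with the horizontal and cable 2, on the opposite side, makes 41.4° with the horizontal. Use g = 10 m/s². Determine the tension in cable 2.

Weight W = 160 × 10 = 1600 N acts straight down.
Horizontal: T_1 cos 53.7° = T_2 cos 41.4°  →  T_1 = 1.267 T_2.
Vertical: T_1 sin 53.7° + T_2 sin 41.4° = 1600.
Substituting the horizontal relation into the vertical equation gives 1.682 T_2 = 1600, so T_2 = 951 N.

T_2 ≈ 951 N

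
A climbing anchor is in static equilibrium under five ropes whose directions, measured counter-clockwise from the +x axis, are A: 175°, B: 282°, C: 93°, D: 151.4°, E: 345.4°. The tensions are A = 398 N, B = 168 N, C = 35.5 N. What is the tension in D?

Resolve: ΣF_x = 398 cos 175° + 168 cos 282° + 35.5 cos 93° + T_D cos 151.4° + T_E cos 345.4° = 0.
        ΣF_y = 398 sin 175° + 168 sin 282° + 35.5 sin 93° + T_D sin 151.4° + T_E sin 345.4° = 0.
The known terms sum to (-363.4, -94.19) N, so -0.8780 T_D + 0.9677 T_E = 363.4 and 0.4787 T_D − 0.2521 T_E = 94.19.
Solving simultaneously: T_D = 755.4 N, T_E = 1061 N.

T_D ≈ 755 N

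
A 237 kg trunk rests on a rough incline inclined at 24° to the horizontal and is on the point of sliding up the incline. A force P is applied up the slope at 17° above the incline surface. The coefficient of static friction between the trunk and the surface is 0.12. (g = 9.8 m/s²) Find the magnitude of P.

P ≈ 1210 N

On the verge of sliding up the incline, friction equals μN and acts down the slope.
Perpendicular: N + P sin 17° = W cos 24° = 2122 N.
Along incline: P cos 17° = W sin 24° + μN  with W sin 24° = 944.7 N.
Solving the pair for P and N: P = 1210 N, N = 1768 N (and f = μN = 212.2 N).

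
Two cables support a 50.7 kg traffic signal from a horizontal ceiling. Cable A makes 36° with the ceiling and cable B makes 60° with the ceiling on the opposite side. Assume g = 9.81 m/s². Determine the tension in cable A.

Weight W = 50.7 × 9.81 = 497.4 N acts straight down.
Horizontal: T_A cos 36° = T_B cos 60°  →  T_B = 1.618 T_A.
Vertical: T_A sin 36° + T_B sin 60° = 497.4.
Substituting the horizontal relation into the vertical equation gives 1.989 T_A = 497.4, so T_A = 250.1 N.

T_A ≈ 250 N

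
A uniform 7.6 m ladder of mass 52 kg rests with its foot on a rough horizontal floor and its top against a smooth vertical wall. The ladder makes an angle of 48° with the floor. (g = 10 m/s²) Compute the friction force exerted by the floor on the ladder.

f ≈ 234 N

Torques about the foot: N_wall · 7.6 sin 48° = 52×10×3.8 cos 48° → N_wall = 234.11 N.
ΣF_x = 0: f_floor = N_wall = 234.11 N.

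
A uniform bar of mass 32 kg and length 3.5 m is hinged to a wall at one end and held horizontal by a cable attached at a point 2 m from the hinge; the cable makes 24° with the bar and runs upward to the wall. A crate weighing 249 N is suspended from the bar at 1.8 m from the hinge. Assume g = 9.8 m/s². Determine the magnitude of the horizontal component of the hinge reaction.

H_x ≈ 1120 N

Take torques about the hinge: T sin 24° · 2 = 32×9.8×1.75 + 249×1.8 = 997 N·m.
So T = 997 / (0.4067 × 2) = 1225.6 N.
ΣF_x = 0: H_x = T cos 24° = 1119.6 N.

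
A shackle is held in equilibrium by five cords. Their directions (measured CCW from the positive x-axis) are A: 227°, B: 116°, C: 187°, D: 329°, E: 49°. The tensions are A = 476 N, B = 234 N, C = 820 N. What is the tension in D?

Resolve: ΣF_x = 476 cos 227° + 234 cos 116° + 820 cos 187° + T_D cos 329° + T_E cos 49° = 0.
        ΣF_y = 476 sin 227° + 234 sin 116° + 820 sin 187° + T_D sin 329° + T_E sin 49° = 0.
The known terms sum to (-1241, -237.7) N, so 0.8572 T_D + 0.6561 T_E = 1241 and -0.5150 T_D + 0.7547 T_E = 237.7.
Solving simultaneously: T_D = 792.7 N, T_E = 856 N.

T_D ≈ 793 N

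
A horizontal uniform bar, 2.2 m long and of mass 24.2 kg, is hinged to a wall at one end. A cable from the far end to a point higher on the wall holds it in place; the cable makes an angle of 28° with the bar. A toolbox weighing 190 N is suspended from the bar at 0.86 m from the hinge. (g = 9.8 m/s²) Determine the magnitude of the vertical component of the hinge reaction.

|H_y| ≈ 234 N

Take torques about the hinge: T sin 28° · 2.2 = 24.2×9.8×1.1 + 190×0.86 = 424.28 N·m.
So T = 424.28 / (0.4695 × 2.2) = 410.79 N.
ΣF_y = 0: H_y = (24.2×9.8 + 190) − T sin 28° = 427.16 − 192.85 = 234.31 N.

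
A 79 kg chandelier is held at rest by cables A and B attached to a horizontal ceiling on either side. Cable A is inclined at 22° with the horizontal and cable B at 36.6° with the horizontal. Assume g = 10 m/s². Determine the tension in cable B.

T_B ≈ 858 N

Weight W = 79 × 10 = 790 N acts straight down.
Horizontal: T_A cos 22° = T_B cos 36.6°  →  T_A = 0.8659 T_B.
Vertical: T_A sin 22° + T_B sin 36.6° = 790.
Substituting the horizontal relation into the vertical equation gives 0.9206 T_B = 790, so T_B = 858.2 N.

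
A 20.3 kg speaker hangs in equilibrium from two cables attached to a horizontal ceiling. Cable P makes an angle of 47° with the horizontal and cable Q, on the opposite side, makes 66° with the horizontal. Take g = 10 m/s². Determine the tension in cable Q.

T_Q ≈ 150 N

Weight W = 20.3 × 10 = 203 N acts straight down.
Horizontal: T_P cos 47° = T_Q cos 66°  →  T_P = 0.5964 T_Q.
Vertical: T_P sin 47° + T_Q sin 66° = 203.
Substituting the horizontal relation into the vertical equation gives 1.35 T_Q = 203, so T_Q = 150.4 N.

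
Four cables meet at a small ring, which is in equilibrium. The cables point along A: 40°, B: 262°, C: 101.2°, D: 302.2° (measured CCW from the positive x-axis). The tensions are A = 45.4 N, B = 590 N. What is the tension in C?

T_C ≈ 937 N

Resolve: ΣF_x = 45.4 cos 40° + 590 cos 262° + T_C cos 101.2° + T_D cos 302.2° = 0.
        ΣF_y = 45.4 sin 40° + 590 sin 262° + T_C sin 101.2° + T_D sin 302.2° = 0.
The known terms sum to (-47.33, -555.1) N, so -0.1942 T_C + 0.5329 T_D = 47.33 and 0.9810 T_C − 0.8462 T_D = 555.1.
Solving simultaneously: T_C = 937.1 N, T_D = 430.4 N.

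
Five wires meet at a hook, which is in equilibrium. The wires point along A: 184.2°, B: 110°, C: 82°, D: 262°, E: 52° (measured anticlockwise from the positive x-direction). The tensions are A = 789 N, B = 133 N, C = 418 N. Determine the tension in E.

T_E ≈ 1670 N

Resolve: ΣF_x = 789 cos 184.2° + 133 cos 110° + 418 cos 82° + T_D cos 262° + T_E cos 52° = 0.
        ΣF_y = 789 sin 184.2° + 133 sin 110° + 418 sin 82° + T_D sin 262° + T_E sin 52° = 0.
The known terms sum to (-774.2, 481.1) N, so -0.1392 T_D + 0.6157 T_E = 774.2 and -0.9903 T_D + 0.7880 T_E = -481.1.
Solving simultaneously: T_D = 1813 N, T_E = 1667 N.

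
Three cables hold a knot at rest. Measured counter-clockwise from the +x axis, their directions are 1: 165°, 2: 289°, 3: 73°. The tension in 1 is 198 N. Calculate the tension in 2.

Resolve: ΣF_x = 198 cos 165° + T_2 cos 289° + T_3 cos 73° = 0.
        ΣF_y = 198 sin 165° + T_2 sin 289° + T_3 sin 73° = 0.
The known terms sum to (-191.3, 51.25) N, so 0.3256 T_2 + 0.2924 T_3 = 191.3 and -0.9455 T_2 + 0.9563 T_3 = -51.25.
Solving simultaneously: T_2 = 336.7 N, T_3 = 279.3 N.

T_2 ≈ 337 N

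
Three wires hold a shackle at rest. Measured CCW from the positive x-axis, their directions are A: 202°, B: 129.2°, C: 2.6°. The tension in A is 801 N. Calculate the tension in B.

Resolve: ΣF_x = 801 cos 202° + T_B cos 129.2° + T_C cos 2.6° = 0.
        ΣF_y = 801 sin 202° + T_B sin 129.2° + T_C sin 2.6° = 0.
The known terms sum to (-742.7, -300.1) N, so -0.6320 T_B + 0.9990 T_C = 742.7 and 0.7749 T_B + 0.0454 T_C = 300.1.
Solving simultaneously: T_B = 331.4 N, T_C = 953.1 N.

T_B ≈ 331 N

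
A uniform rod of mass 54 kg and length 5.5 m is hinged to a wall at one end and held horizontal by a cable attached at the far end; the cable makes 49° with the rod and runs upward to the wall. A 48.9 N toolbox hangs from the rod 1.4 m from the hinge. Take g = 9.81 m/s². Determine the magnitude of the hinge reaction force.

Take torques about the hinge: T sin 49° · 5.5 = 54×9.81×2.75 + 48.9×1.4 = 1525.2 N·m.
So T = 1525.2 / (0.7547 × 5.5) = 367.45 N.
ΣF_x = 0: H_x = T cos 49° = 241.07 N.
ΣF_y = 0: H_y = (54×9.81 + 48.9) − T sin 49° = 578.64 − 277.32 = 301.32 N.
|H| = √(H_x² + H_y²) = √((241.07)² + (301.32)²) = 385.89 N.

|H| ≈ 386 N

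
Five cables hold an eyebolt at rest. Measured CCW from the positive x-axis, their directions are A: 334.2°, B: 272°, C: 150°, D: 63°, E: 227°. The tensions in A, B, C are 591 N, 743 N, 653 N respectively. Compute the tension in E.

T_E ≈ 1080 N

Resolve: ΣF_x = 591 cos 334.2° + 743 cos 272° + 653 cos 150° + T_D cos 63° + T_E cos 227° = 0.
        ΣF_y = 591 sin 334.2° + 743 sin 272° + 653 sin 150° + T_D sin 63° + T_E sin 227° = 0.
The known terms sum to (-7.496, -673.3) N, so 0.4540 T_D − 0.6820 T_E = 7.496 and 0.8910 T_D − 0.7314 T_E = 673.3.
Solving simultaneously: T_D = 1646 N, T_E = 1085 N.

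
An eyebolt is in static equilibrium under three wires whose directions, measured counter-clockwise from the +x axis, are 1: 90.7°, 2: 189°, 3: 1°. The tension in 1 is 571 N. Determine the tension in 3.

Resolve: ΣF_x = 571 cos 90.7° + T_2 cos 189° + T_3 cos 1° = 0.
        ΣF_y = 571 sin 90.7° + T_2 sin 189° + T_3 sin 1° = 0.
The known terms sum to (-6.976, 571) N, so -0.9877 T_2 + 0.9998 T_3 = 6.976 and -0.1564 T_2 + 0.0175 T_3 = -571.
Solving simultaneously: T_2 = 4103 N, T_3 = 4060 N.

T_3 ≈ 4060 N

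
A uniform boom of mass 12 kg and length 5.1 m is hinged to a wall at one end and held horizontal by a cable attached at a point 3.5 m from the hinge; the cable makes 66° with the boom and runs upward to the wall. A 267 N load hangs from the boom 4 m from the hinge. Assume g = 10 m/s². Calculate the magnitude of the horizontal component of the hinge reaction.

H_x ≈ 175 N

Take torques about the hinge: T sin 66° · 3.5 = 12×10×2.55 + 267×4 = 1374 N·m.
So T = 1374 / (0.9135 × 3.5) = 429.72 N.
ΣF_x = 0: H_x = T cos 66° = 174.78 N.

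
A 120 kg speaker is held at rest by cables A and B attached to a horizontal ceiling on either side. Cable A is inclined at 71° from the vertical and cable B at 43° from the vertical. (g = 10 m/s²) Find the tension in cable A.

T_A ≈ 896 N

Angles from the horizontal: cable A is 90° − 71° = 19°, cable B is 90° − 43° = 47°.
Weight W = 120 × 10 = 1200 N acts straight down.
Horizontal: T_A cos 19° = T_B cos 47°  →  T_B = 1.386 T_A.
Vertical: T_A sin 19° + T_B sin 47° = 1200.
Substituting the horizontal relation into the vertical equation gives 1.34 T_A = 1200, so T_A = 895.8 N.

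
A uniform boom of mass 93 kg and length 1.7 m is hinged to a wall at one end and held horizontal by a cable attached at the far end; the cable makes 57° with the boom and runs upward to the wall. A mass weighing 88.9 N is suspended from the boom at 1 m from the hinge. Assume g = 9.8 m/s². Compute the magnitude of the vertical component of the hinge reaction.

Take torques about the hinge: T sin 57° · 1.7 = 93×9.8×0.85 + 88.9×1 = 863.59 N·m.
So T = 863.59 / (0.8387 × 1.7) = 605.71 N.
ΣF_y = 0: H_y = (93×9.8 + 88.9) − T sin 57° = 1000.3 − 507.99 = 492.31 N.

|H_y| ≈ 492 N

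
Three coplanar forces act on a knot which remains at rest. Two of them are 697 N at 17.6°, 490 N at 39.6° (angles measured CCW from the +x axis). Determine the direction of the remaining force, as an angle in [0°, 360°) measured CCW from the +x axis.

Sum the known components: ΣF_x = 1042 N, ΣF_y = 523.1 N.
For equilibrium the remaining force must supply (−ΣF_x, −ΣF_y) = (-1042, -523.1) N.
Magnitude = √((-1042)² + (-523.1)²) = 1166 N; direction = atan2(-523.1, -1042) = 206.7°.

θ ≈ 207°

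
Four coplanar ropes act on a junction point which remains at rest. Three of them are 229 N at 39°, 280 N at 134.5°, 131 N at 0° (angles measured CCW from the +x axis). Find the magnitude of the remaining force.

Sum the known components: ΣF_x = 112.7 N, ΣF_y = 343.8 N.
For equilibrium the remaining force must supply (−ΣF_x, −ΣF_y) = (-112.7, -343.8) N.
Magnitude = √((-112.7)² + (-343.8)²) = 361.8 N; direction = atan2(-343.8, -112.7) = 251.8°.

F ≈ 362 N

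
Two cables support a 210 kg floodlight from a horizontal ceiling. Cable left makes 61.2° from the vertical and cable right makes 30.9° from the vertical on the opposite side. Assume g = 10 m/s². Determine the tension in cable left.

T_left ≈ 1080 N

Angles from the horizontal: cable left is 90° − 61.2° = 28.8°, cable right is 90° − 30.9° = 59.1°.
Weight W = 210 × 10 = 2100 N acts straight down.
Horizontal: T_left cos 28.8° = T_right cos 59.1°  →  T_right = 1.706 T_left.
Vertical: T_left sin 28.8° + T_right sin 59.1° = 2100.
Substituting the horizontal relation into the vertical equation gives 1.946 T_left = 2100, so T_left = 1079 N.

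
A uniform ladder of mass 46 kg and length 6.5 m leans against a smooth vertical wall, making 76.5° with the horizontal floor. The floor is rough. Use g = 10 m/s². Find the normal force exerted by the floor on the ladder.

ΣF_y = 0: N_floor = 46×10 = 460 N.

N_floor ≈ 460 N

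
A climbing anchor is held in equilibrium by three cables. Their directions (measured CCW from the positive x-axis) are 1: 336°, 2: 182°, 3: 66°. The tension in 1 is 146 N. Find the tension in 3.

Resolve: ΣF_x = 146 cos 336° + T_2 cos 182° + T_3 cos 66° = 0.
        ΣF_y = 146 sin 336° + T_2 sin 182° + T_3 sin 66° = 0.
The known terms sum to (133.4, -59.38) N, so -0.9994 T_2 + 0.4067 T_3 = -133.4 and -0.0349 T_2 + 0.9135 T_3 = 59.38.
Solving simultaneously: T_2 = 162.4 N, T_3 = 71.21 N.

T_3 ≈ 71.2 N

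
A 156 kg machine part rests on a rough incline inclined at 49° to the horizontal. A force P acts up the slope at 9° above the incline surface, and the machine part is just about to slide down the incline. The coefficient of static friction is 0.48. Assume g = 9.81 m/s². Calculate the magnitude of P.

P ≈ 738 N

On the verge of sliding down the incline, friction equals μN and acts up the slope.
Perpendicular: N + P sin 9° = W cos 49° = 1004 N.
Along incline: P cos 9° + μN = W sin 49° with W sin 49° = 1155 N.
Solving the pair for P and N: P = 737.5 N, N = 888.6 N (and f = μN = 426.5 N).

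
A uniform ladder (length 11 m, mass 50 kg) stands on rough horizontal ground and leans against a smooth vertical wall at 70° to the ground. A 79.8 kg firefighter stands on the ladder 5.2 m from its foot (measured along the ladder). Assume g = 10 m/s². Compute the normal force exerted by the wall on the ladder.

Torques about the foot: N_wall · 11 sin 70° = 50×10×5.5 cos 70° + 79.8×10×5.2 cos 70° → N_wall = 228.3 N.

N_wall ≈ 228 N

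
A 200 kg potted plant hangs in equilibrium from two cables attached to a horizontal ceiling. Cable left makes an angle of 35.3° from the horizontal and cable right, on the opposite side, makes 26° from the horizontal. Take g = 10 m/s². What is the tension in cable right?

T_right ≈ 1860 N

Weight W = 200 × 10 = 2000 N acts straight down.
Horizontal: T_left cos 35.3° = T_right cos 26°  →  T_left = 1.101 T_right.
Vertical: T_left sin 35.3° + T_right sin 26° = 2000.
Substituting the horizontal relation into the vertical equation gives 1.075 T_right = 2000, so T_right = 1861 N.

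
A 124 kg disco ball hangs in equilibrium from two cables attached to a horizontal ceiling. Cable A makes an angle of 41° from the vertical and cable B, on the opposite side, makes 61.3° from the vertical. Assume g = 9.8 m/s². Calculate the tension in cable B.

T_B ≈ 816 N

Angles from the horizontal: cable A is 90° − 41° = 49°, cable B is 90° − 61.3° = 28.7°.
Weight W = 124 × 9.8 = 1215 N acts straight down.
Horizontal: T_A cos 49° = T_B cos 28.7°  →  T_A = 1.337 T_B.
Vertical: T_A sin 49° + T_B sin 28.7° = 1215.
Substituting the horizontal relation into the vertical equation gives 1.489 T_B = 1215, so T_B = 816 N.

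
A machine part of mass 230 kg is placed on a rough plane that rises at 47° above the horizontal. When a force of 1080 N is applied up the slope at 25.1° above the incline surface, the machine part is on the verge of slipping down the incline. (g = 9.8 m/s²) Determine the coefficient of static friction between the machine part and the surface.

μ ≈ 0.621

On the verge of sliding down the incline, friction is at its maximum μN and acts up the slope.
Perpendicular to incline: N = W cos 47° − P sin 25.1° = 1537 − 458.1 = 1079 N.
Along incline: P cos 25.1° + μN = W sin 47° → μ = (W sin 47° − P cos 25.1°) / N = 0.6213.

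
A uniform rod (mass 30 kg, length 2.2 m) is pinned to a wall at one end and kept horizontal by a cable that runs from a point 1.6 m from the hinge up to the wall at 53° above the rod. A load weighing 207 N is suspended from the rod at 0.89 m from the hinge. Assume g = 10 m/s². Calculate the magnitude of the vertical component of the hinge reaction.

Take torques about the hinge: T sin 53° · 1.6 = 30×10×1.1 + 207×0.89 = 514.23 N·m.
So T = 514.23 / (0.7986 × 1.6) = 402.43 N.
ΣF_y = 0: H_y = (30×10 + 207) − T sin 53° = 507 − 321.39 = 185.61 N.

|H_y| ≈ 186 N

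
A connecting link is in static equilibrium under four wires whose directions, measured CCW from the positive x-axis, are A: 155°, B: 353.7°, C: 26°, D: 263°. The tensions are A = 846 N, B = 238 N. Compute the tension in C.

T_C ≈ 676 N

Resolve: ΣF_x = 846 cos 155° + 238 cos 353.7° + T_C cos 26° + T_D cos 263° = 0.
        ΣF_y = 846 sin 155° + 238 sin 353.7° + T_C sin 26° + T_D sin 263° = 0.
The known terms sum to (-530.2, 331.4) N, so 0.8988 T_C − 0.1219 T_D = 530.2 and 0.4384 T_C − 0.9925 T_D = -331.4.
Solving simultaneously: T_C = 675.6 N, T_D = 632.3 N.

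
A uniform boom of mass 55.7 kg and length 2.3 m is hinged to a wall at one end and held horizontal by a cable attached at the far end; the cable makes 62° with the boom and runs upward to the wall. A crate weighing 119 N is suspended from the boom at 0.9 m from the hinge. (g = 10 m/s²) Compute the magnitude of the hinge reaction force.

|H| ≈ 391 N

Take torques about the hinge: T sin 62° · 2.3 = 55.7×10×1.15 + 119×0.9 = 747.65 N·m.
So T = 747.65 / (0.8829 × 2.3) = 368.16 N.
ΣF_x = 0: H_x = T cos 62° = 172.84 N.
ΣF_y = 0: H_y = (55.7×10 + 119) − T sin 62° = 676 − 325.07 = 350.93 N.
|H| = √(H_x² + H_y²) = √((172.84)² + (350.93)²) = 391.19 N.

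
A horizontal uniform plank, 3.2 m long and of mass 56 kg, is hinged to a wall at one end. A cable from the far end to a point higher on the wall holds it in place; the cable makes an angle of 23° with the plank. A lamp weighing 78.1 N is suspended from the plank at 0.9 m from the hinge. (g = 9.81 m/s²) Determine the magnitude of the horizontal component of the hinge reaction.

Take torques about the hinge: T sin 23° · 3.2 = 56×9.81×1.6 + 78.1×0.9 = 949.27 N·m.
So T = 949.27 / (0.3907 × 3.2) = 759.21 N.
ΣF_x = 0: H_x = T cos 23° = 698.85 N.

H_x ≈ 699 N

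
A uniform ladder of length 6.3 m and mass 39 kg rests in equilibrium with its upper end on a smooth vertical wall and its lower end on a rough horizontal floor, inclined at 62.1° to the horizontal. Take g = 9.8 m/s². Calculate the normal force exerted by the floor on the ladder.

ΣF_y = 0: N_floor = 39×9.8 = 382.2 N.

N_floor ≈ 382 N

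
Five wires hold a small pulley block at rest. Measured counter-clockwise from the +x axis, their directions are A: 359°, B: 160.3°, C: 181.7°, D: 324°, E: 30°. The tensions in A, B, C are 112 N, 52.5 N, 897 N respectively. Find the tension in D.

T_D ≈ 446 N

Resolve: ΣF_x = 112 cos 359° + 52.5 cos 160.3° + 897 cos 181.7° + T_D cos 324° + T_E cos 30° = 0.
        ΣF_y = 112 sin 359° + 52.5 sin 160.3° + 897 sin 181.7° + T_D sin 324° + T_E sin 30° = 0.
The known terms sum to (-834, -10.87) N, so 0.8090 T_D + 0.8660 T_E = 834 and -0.5878 T_D + 0.5000 T_E = 10.87.
Solving simultaneously: T_D = 446.2 N, T_E = 546.3 N.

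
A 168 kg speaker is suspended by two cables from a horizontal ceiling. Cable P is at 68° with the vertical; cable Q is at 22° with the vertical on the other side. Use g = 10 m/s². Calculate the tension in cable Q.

Angles from the horizontal: cable P is 90° − 68° = 22°, cable Q is 90° − 22° = 68°.
Weight W = 168 × 10 = 1680 N acts straight down.
Horizontal: T_P cos 22° = T_Q cos 68°  →  T_P = 0.404 T_Q.
Vertical: T_P sin 22° + T_Q sin 68° = 1680.
Substituting the horizontal relation into the vertical equation gives 1.079 T_Q = 1680, so T_Q = 1558 N.

T_Q ≈ 1560 N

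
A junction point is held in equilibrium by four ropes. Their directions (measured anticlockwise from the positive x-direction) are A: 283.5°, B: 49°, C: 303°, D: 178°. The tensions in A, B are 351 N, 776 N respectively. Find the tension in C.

T_C ≈ 323 N

Resolve: ΣF_x = 351 cos 283.5° + 776 cos 49° + T_C cos 303° + T_D cos 178° = 0.
        ΣF_y = 351 sin 283.5° + 776 sin 49° + T_C sin 303° + T_D sin 178° = 0.
The known terms sum to (591, 244.4) N, so 0.5446 T_C − 0.9994 T_D = -591 and -0.8387 T_C + 0.0349 T_D = -244.4.
Solving simultaneously: T_C = 323.3 N, T_D = 767.6 N.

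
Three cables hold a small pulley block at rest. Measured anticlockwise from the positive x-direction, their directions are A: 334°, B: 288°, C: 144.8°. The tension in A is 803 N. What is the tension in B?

Resolve: ΣF_x = 803 cos 334° + T_B cos 288° + T_C cos 144.8° = 0.
        ΣF_y = 803 sin 334° + T_B sin 288° + T_C sin 144.8° = 0.
The known terms sum to (721.7, -352) N, so 0.3090 T_B − 0.8171 T_C = -721.7 and -0.9511 T_B + 0.5764 T_C = 352.
Solving simultaneously: T_B = 214.3 N, T_C = 964.3 N.

T_B ≈ 214 N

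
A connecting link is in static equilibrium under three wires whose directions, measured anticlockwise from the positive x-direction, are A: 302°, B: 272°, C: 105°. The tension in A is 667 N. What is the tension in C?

Resolve: ΣF_x = 667 cos 302° + T_B cos 272° + T_C cos 105° = 0.
        ΣF_y = 667 sin 302° + T_B sin 272° + T_C sin 105° = 0.
The known terms sum to (353.5, -565.6) N, so 0.0349 T_B − 0.2588 T_C = -353.5 and -0.9994 T_B + 0.9659 T_C = 565.6.
Solving simultaneously: T_B = 866.9 N, T_C = 1483 N.

T_C ≈ 1480 N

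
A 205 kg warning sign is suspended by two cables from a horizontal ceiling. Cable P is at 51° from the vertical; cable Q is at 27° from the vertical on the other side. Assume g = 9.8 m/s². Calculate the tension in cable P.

Angles from the horizontal: cable P is 90° − 51° = 39°, cable Q is 90° − 27° = 63°.
Weight W = 205 × 9.8 = 2009 N acts straight down.
Horizontal: T_P cos 39° = T_Q cos 63°  →  T_Q = 1.712 T_P.
Vertical: T_P sin 39° + T_Q sin 63° = 2009.
Substituting the horizontal relation into the vertical equation gives 2.155 T_P = 2009, so T_P = 932.4 N.

T_P ≈ 932 N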